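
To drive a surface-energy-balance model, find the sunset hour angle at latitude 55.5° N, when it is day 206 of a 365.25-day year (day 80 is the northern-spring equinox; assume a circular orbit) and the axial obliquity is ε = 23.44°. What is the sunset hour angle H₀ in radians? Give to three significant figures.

H₀ = 2.10 rad

Solar longitude: λ_s = 360° × (206 − 80)/365.25 = 124.189°.
sin δ = sin 23.44° × sin 124.189° = 0.32905, so δ = +19.211°.
cos H₀ = −tan φ · tan δ = −tan(+55.5°) × tan(+19.211°) = -0.5070, so H₀ = 2.1025 rad = 120.46°.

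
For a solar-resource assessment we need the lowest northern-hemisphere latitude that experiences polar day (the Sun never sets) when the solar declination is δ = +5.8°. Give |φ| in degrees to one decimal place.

Polar day requires cos H₀ = −tan φ tan δ ≤ −1, i.e. tan φ tan δ ≥ 1.
The boundary is |tan φ| · |tan δ| = 1, so |φ| = 90° − |δ| = 90° − 5.8° = 84.2° in the northern hemisphere.

|φ| = 84.2°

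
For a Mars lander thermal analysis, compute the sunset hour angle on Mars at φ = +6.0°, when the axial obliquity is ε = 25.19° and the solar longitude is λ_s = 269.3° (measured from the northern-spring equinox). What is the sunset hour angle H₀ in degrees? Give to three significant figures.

Solar declination: sin δ = sin ε · sin λ_s = sin 25.19° × sin 269.3° = -0.42559, so δ = -25.188°.
cos H₀ = −tan φ · tan δ = −tan(+6.0°) × tan(-25.188°) = 0.0494, so H₀ = 1.5213 rad = 87.17°.

H₀ = 87.2°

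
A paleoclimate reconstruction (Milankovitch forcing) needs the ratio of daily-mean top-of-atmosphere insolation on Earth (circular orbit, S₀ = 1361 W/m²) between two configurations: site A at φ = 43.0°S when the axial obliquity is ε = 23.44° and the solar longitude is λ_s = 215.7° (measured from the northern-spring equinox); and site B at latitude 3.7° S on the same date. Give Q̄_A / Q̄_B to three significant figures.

— Configuration A (φ=-43.0°):
Solar declination: sin δ = sin ε · sin λ_s = sin 23.44° × sin 215.7° = -0.23213, so δ = -13.422°.
cos H₀ = −tan(-43.0°) tan(-13.422°) = -0.2225, H₀ = 1.7952 rad.
Bracket: H₀ sin φ sin δ + cos φ cos δ sin H₀ = 1.7952×-0.68200×-0.23213 + 0.73135×0.97269×0.97492 = 0.284203 + 0.693536 = 0.977739.
Q̄ = (S₀/π) × [bracket] = (1361/π) × 0.977739 = 423.58 W/m².
— Configuration B (φ=-3.7°):
cos H₀ = −tan(-3.7°) tan(-13.422°) = -0.0154, H₀ = 1.5862 rad.
Bracket: H₀ sin φ sin δ + cos φ cos δ sin H₀ = 1.5862×-0.06453×-0.23213 + 0.99792×0.97269×0.99988 = 0.023760 + 0.970550 = 0.994310.
Q̄ = (S₀/π) × [bracket] = (1361/π) × 0.994310 = 430.75 W/m².
Ratio Q̄_A / Q̄_B = 423.58 / 430.75 = 0.9834.

Q̄_A / Q̄_B ≈ 0.983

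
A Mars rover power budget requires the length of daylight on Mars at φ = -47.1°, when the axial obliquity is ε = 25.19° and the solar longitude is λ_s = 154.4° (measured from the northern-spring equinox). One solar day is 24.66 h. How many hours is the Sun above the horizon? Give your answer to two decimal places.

10.74 h

Solar declination: sin δ = sin ε · sin λ_s = sin 25.19° × sin 154.4° = 0.18390, so δ = +10.597°.
cos H₀ = −tan φ · tan δ = −tan(-47.1°) × tan(+10.597°) = 0.2013, so H₀ = 1.3681 rad = 78.38°.
Daylight = 2H₀/(2π) × 24.66 h = (1.3681/π) × 24.66 = 10.74 h.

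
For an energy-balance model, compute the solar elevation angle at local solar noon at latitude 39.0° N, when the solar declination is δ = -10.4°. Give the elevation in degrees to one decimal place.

40.6°

At local noon the hour angle is zero, so the zenith angle equals |ϕ − δ| = |+39.0° − (-10.400°)| = 49.400°.
Elevation = 90° − 49.400° = 40.6°.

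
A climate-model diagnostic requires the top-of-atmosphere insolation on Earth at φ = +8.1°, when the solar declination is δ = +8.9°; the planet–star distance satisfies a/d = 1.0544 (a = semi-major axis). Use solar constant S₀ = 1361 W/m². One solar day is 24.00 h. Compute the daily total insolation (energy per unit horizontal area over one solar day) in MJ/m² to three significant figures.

42.1 MJ/m²

cos H₀ = −tan(+8.1°) tan(+8.900°) = -0.0223, H₀ = 1.5931 rad.
Bracket: H₀ sin φ sin δ + cos φ cos δ sin H₀ = 1.5931×0.14090×0.15471 + 0.99002×0.98796×0.99975 = 0.034727 + 0.977856 = 1.012583.
Inverse-square distance factor (a/d)² = 1.0544² = 1.111759.
Q̄ = (S₀/π) × 1.111759 × [bracket] = (1361/π) × 1.111759 × 1.012583 = 487.70 W/m².
Daily total = Q̄ × 24.00 h × 3600 s/h = 487.70 × 24.00 × 3600 / 10⁶ = 42.14 MJ/m².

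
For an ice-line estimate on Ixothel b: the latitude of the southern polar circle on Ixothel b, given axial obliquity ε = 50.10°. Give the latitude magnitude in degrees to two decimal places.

The polar circle is the lowest latitude that experiences at least one full rotation of continuous darkness at the northern-summer solstice; it lies at |φ| = 90° − ε = 90° − 50.10° = 39.90°.

39.90°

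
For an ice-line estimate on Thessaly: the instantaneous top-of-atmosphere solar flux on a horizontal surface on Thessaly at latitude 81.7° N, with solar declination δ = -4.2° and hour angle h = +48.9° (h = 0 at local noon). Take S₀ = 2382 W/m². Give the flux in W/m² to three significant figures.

cos θ_z = sin φ sin δ + cos φ cos δ cos h = -0.072471 + 0.094641 = 0.022170.
Flux = S₀ · cos θ_z = 2382 × 0.022170 = 52.81 W/m².

52.8 W/m²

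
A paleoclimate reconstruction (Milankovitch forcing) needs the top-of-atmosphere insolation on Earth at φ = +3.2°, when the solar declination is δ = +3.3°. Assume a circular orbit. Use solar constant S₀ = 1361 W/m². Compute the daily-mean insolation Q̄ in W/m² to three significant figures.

cos H₀ = −tan(+3.2°) tan(+3.300°) = -0.0032, H₀ = 1.5740 rad.
Bracket: H₀ sin φ sin δ + cos φ cos δ sin H₀ = 1.5740×0.05582×0.05756 + 0.99844×0.99834×0.99999 = 0.005057 + 0.996773 = 1.001830.
Q̄ = (S₀/π) × [bracket] = (1361/π) × 1.001830 = 434.0 W/m².

Q̄ ≈ 434 W/m²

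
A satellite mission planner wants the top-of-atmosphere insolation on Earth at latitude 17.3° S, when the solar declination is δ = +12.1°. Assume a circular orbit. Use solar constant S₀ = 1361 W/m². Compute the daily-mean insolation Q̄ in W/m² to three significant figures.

Q̄ ≈ 363 W/m²

cos H₀ = −tan(-17.3°) tan(+12.100°) = 0.0668, H₀ = 1.5040 rad.
Bracket: H₀ sin φ sin δ + cos φ cos δ sin H₀ = 1.5040×-0.29737×0.20962 + 0.95476×0.97778×0.99777 = -0.093751 + 0.931463 = 0.837712.
Q̄ = (S₀/π) × [bracket] = (1361/π) × 0.837712 = 362.9 W/m².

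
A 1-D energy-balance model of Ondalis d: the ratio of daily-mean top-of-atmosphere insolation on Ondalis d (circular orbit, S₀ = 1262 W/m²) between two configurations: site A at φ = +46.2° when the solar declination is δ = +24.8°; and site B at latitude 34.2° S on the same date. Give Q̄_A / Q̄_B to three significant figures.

— Configuration A (φ=+46.2°):
cos H₀ = −tan(+46.2°) tan(+24.800°) = -0.4818, H₀ = 2.0735 rad.
Bracket: H₀ sin φ sin δ + cos φ cos δ sin H₀ = 2.0735×0.72176×0.41945 + 0.69214×0.90778×0.87626 = 0.627736 + 0.550564 = 1.178300.
Q̄ = (S₀/π) × [bracket] = (1262/π) × 1.178300 = 473.33 W/m².
— Configuration B (φ=-34.2°):
cos H₀ = −tan(-34.2°) tan(+24.800°) = 0.3140, H₀ = 1.2514 rad.
Bracket: H₀ sin φ sin δ + cos φ cos δ sin H₀ = 1.2514×-0.56208×0.41945 + 0.82708×0.90778×0.94942 = -0.295036 + 0.712831 = 0.417795.
Q̄ = (S₀/π) × [bracket] = (1262/π) × 0.417795 = 167.83 W/m².
Ratio Q̄_A / Q̄_B = 473.33 / 167.83 = 2.820.

Q̄_A / Q̄_B ≈ 2.82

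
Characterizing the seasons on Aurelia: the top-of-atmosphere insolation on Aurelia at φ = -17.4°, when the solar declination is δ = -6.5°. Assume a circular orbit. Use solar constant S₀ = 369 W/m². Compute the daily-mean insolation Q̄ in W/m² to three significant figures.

Q̄ ≈ 118 W/m²

cos H₀ = −tan(-17.4°) tan(-6.500°) = -0.0357, H₀ = 1.6065 rad.
Bracket: H₀ sin φ sin δ + cos φ cos δ sin H₀ = 1.6065×-0.29904×-0.11320 + 0.95424×0.99357×0.99936 = 0.054382 + 0.947497 = 1.001879.
Q̄ = (S₀/π) × [bracket] = (369/π) × 1.001879 = 117.7 W/m².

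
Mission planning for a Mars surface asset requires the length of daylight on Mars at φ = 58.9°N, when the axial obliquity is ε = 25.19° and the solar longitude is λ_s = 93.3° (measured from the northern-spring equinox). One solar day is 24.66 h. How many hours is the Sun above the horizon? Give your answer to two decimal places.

Solar declination: sin δ = sin ε · sin λ_s = sin 25.19° × sin 93.3° = 0.42492, so δ = +25.145°.
cos H₀ = −tan φ · tan δ = −tan(+58.9°) × tan(+25.145°) = -0.7781, so H₀ = 2.4625 rad = 141.09°.
Daylight = 2H₀/(2π) × 24.66 h = (2.4625/π) × 24.66 = 19.33 h.

19.33 h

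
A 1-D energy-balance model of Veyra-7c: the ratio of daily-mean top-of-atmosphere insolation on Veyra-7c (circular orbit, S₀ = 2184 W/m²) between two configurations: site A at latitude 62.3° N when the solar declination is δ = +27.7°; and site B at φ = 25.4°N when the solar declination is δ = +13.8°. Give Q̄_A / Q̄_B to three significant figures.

— Configuration A (φ=+62.3°):
cos H₀ = −tan(+62.3°) tan(+27.700°) = -1.0000, H₀ = 3.1416 rad.
Bracket: H₀ sin φ sin δ + cos φ cos δ sin H₀ = 3.1416×0.88539×0.46484 + 0.46484×0.88539×0.00000 = 1.292972 + 0.000000 = 1.292972.
Q̄ = (S₀/π) × [bracket] = (2184/π) × 1.292972 = 898.86 W/m².
— Configuration B (φ=+25.4°):
cos H₀ = −tan(+25.4°) tan(+13.800°) = -0.1166, H₀ = 1.6877 rad.
Bracket: H₀ sin φ sin δ + cos φ cos δ sin H₀ = 1.6877×0.42894×0.23853 + 0.90334×0.97113×0.99318 = 0.172677 + 0.871278 = 1.043955.
Q̄ = (S₀/π) × [bracket] = (2184/π) × 1.043955 = 725.75 W/m².
Ratio Q̄_A / Q̄_B = 898.86 / 725.75 = 1.239.

Q̄_A / Q̄_B ≈ 1.24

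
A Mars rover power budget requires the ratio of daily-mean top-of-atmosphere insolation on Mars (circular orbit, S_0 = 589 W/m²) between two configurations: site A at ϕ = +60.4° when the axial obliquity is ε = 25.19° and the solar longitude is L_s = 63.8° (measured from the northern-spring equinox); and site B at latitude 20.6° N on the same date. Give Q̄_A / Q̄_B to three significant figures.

Q̄_A / Q̄_B ≈ 1.02

— Configuration A (ϕ=+60.4°):
Solar declination: sin δ = sin ε · sin L_s = sin 25.19° × sin 63.8° = 0.38189, so δ = +22.451°.
cos h₀ = −tan(+60.4°) tan(+22.451°) = -0.7274, h₀ = 2.3853 rad.
Bracket: h₀ sin ϕ sin δ + cos ϕ cos δ sin h₀ = 2.3853×0.86949×0.38189 + 0.49394×0.92421×0.68623 = 0.792038 + 0.313267 = 1.105305.
Q̄ = (S_0/π) × [bracket] = (589/π) × 1.105305 = 207.23 W/m².
— Configuration B (ϕ=+20.6°):
cos h₀ = −tan(+20.6°) tan(+22.451°) = -0.1553, h₀ = 1.7267 rad.
Bracket: h₀ sin ϕ sin δ + cos ϕ cos δ sin h₀ = 1.7267×0.35184×0.38189 + 0.93606×0.92421×0.98786 = 0.232007 + 0.854614 = 1.086621.
Q̄ = (S_0/π) × [bracket] = (589/π) × 1.086621 = 203.72 W/m².
Ratio Q̄_A / Q̄_B = 207.23 / 203.72 = 1.017.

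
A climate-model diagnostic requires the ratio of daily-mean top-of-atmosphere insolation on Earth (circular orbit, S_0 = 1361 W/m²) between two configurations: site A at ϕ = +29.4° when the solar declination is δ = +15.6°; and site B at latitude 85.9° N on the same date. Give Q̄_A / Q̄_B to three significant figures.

— Configuration A (ϕ=+29.4°):
cos h₀ = −tan(+29.4°) tan(+15.600°) = -0.1573, h₀ = 1.7288 rad.
Bracket: h₀ sin ϕ sin δ + cos ϕ cos δ sin h₀ = 1.7288×0.49090×0.26892 + 0.87121×0.96316×0.98755 = 0.228224 + 0.828668 = 1.056892.
Q̄ = (S_0/π) × [bracket] = (1361/π) × 1.056892 = 457.87 W/m².
— Configuration B (ϕ=+85.9°):
cos h₀ = −tan(+85.9°) tan(+15.600°) = -3.8951 ≤ −1 ⇒ polar day, h₀ = π.
Bracket: h₀ sin ϕ sin δ + cos ϕ cos δ sin h₀ = 3.1416×0.99744×0.26892 + 0.07150×0.96316×0.00000 = 0.842676 + 0.000000 = 0.842676.
Q̄ = (S_0/π) × [bracket] = (1361/π) × 0.842676 = 365.06 W/m².
Ratio Q̄_A / Q̄_B = 457.87 / 365.06 = 1.254.

Q̄_A / Q̄_B ≈ 1.25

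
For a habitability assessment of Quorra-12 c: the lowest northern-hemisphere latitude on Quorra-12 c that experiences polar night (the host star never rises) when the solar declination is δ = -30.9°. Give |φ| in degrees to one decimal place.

|φ| = 59.1°

Polar night requires cos H₀ = −tan φ tan δ ≥ 1, i.e. tan φ tan δ ≤ −1.
The boundary is |tan φ| · |tan δ| = 1, so |φ| = 90° − |δ| = 90° − 30.9° = 59.1° in the northern hemisphere.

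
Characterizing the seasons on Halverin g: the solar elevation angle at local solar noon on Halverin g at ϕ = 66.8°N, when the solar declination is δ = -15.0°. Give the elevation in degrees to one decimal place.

8.2°

At local noon the hour angle is zero, so the zenith angle equals |ϕ − δ| = |+66.8° − (-15.000°)| = 81.800°.
Elevation = 90° − 81.800° = 8.2°.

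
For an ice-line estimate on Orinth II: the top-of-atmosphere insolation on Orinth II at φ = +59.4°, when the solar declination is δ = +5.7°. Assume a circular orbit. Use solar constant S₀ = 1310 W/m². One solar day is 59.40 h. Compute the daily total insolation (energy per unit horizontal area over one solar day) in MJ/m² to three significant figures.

57.8 MJ/m²

cos H₀ = −tan(+59.4°) tan(+5.700°) = -0.1688, H₀ = 1.7404 rad.
Bracket: H₀ sin φ sin δ + cos φ cos δ sin H₀ = 1.7404×0.86074×0.09932 + 0.50904×0.99506×0.98565 = 0.148785 + 0.499257 = 0.648042.
Q̄ = (S₀/π) × [bracket] = (1310/π) × 0.648042 = 270.22 W/m².
Daily total = Q̄ × 59.40 h × 3600 s/h = 270.22 × 59.40 × 3600 / 10⁶ = 57.78 MJ/m².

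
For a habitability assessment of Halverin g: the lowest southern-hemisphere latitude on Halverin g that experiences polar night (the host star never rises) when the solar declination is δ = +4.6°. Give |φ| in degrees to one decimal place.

|φ| = 85.4°

Polar night requires cos H₀ = −tan φ tan δ ≥ 1, i.e. tan φ tan δ ≤ −1.
The boundary is |tan φ| · |tan δ| = 1, so |φ| = 90° − |δ| = 90° − 4.6° = 85.4° in the southern hemisphere.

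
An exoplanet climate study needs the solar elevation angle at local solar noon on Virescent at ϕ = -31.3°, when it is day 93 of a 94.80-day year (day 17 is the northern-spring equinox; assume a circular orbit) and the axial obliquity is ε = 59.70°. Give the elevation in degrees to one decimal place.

66.4°

Solar longitude: L_s = 360° × (93 − 17)/94.80 = 288.608°.
sin δ = sin 59.70° × sin 288.608° = -0.81826, so δ = -54.911°.
At local noon the hour angle is zero, so the zenith angle equals |ϕ − δ| = |-31.3° − (-54.911°)| = 23.611°.
Elevation = 90° − 23.611° = 66.4°.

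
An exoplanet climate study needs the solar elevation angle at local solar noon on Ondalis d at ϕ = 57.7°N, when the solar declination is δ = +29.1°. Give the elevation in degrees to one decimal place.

At local noon the hour angle is zero, so the zenith angle equals |ϕ − δ| = |+57.7° − (+29.100°)| = 28.600°.
Elevation = 90° − 28.600° = 61.4°.

61.4°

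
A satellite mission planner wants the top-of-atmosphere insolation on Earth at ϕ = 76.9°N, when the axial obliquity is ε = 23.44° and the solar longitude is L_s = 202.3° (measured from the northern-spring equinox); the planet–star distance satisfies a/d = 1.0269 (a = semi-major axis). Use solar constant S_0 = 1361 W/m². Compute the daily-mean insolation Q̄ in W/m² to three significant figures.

Solar declination: sin δ = sin ε · sin L_s = sin 23.44° × sin 202.3° = -0.15094, so δ = -8.682°.
cos h₀ = −tan(+76.9°) tan(-8.682°) = 0.6562, h₀ = 0.8551 rad.
Bracket: h₀ sin ϕ sin δ + cos ϕ cos δ sin h₀ = 0.8551×0.97398×-0.15094 + 0.22665×0.98854×0.75462 = -0.125710 + 0.169075 = 0.043365.
Inverse-square distance factor (a/d)² = 1.0269² = 1.054524.
Q̄ = (S_0/π) × 1.054524 × [bracket] = (1361/π) × 1.054524 × 0.043365 = 19.81 W/m².

Q̄ ≈ 19.8 W/m²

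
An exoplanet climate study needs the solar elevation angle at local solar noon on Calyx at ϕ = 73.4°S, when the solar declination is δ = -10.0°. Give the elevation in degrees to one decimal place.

At local noon the hour angle is zero, so the zenith angle equals |ϕ − δ| = |-73.4° − (-10.000°)| = 63.400°.
Elevation = 90° − 63.400° = 26.6°.

26.6°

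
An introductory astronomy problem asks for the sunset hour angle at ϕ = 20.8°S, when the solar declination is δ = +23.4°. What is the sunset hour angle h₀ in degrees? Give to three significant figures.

cos h₀ = −tan ϕ · tan δ = −tan(-20.8°) × tan(+23.400°) = 0.1644, so h₀ = 1.4057 rad = 80.54°.

h₀ = 80.5°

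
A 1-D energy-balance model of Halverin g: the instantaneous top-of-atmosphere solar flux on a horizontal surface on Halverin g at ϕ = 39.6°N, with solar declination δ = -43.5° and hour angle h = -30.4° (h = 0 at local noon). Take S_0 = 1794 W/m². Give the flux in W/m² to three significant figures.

cos θ_z = sin ϕ sin δ + cos ϕ cos δ cos h = -0.438774 + 0.482068 = 0.043294.
Flux = S_0 · cos θ_z = 1794 × 0.043294 = 77.67 W/m².

77.7 W/m²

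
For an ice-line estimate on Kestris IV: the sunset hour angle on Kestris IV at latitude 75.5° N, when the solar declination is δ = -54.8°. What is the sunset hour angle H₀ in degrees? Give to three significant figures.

H₀ = 0.00°

cos H₀ = −tan φ · tan δ = 5.4814 ≥ 1, so the host star never rises (polar night) and H₀ = 0.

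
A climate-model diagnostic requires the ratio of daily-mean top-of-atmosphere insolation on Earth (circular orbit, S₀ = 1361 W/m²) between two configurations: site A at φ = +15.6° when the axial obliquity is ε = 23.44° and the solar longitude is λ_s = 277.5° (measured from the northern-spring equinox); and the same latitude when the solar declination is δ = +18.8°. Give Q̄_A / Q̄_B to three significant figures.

Q̄_A / Q̄_B ≈ 0.689

— Configuration A (φ=+15.6°):
Solar declination: sin δ = sin ε · sin λ_s = sin 23.44° × sin 277.5° = -0.39439, so δ = -23.228°.
cos H₀ = −tan(+15.6°) tan(-23.228°) = 0.1198, H₀ = 1.4507 rad.
Bracket: H₀ sin φ sin δ + cos φ cos δ sin H₀ = 1.4507×0.26892×-0.39439 + 0.96316×0.91895×0.99279 = -0.153860 + 0.878714 = 0.724854.
Q̄ = (S₀/π) × [bracket] = (1361/π) × 0.724854 = 314.02 W/m².
— Configuration B (φ=+15.6°):
cos H₀ = −tan(+15.6°) tan(+18.800°) = -0.0950, H₀ = 1.6660 rad.
Bracket: H₀ sin φ sin δ + cos φ cos δ sin H₀ = 1.6660×0.26892×0.32227 + 0.96316×0.94665×0.99547 = 0.144384 + 0.907645 = 1.052029.
Q̄ = (S₀/π) × [bracket] = (1361/π) × 1.052029 = 455.76 W/m².
Ratio Q̄_A / Q̄_B = 314.02 / 455.76 = 0.6890.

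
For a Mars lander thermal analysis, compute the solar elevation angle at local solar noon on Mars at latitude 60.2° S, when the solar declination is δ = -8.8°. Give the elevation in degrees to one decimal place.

38.6°

At local noon the hour angle is zero, so the zenith angle equals |ϕ − δ| = |-60.2° − (-8.800°)| = 51.400°.
Elevation = 90° − 51.400° = 38.6°.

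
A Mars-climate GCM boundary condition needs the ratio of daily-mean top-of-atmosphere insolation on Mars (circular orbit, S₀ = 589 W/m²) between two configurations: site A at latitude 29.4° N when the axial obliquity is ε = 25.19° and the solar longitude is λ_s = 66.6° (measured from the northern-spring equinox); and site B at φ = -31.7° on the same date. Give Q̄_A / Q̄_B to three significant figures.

— Configuration A (φ=+29.4°):
Solar declination: sin δ = sin ε · sin λ_s = sin 25.19° × sin 66.6° = 0.39062, so δ = +22.993°.
cos H₀ = −tan(+29.4°) tan(+22.993°) = -0.2391, H₀ = 1.8122 rad.
Bracket: H₀ sin φ sin δ + cos φ cos δ sin H₀ = 1.8122×0.49090×0.39062 + 0.87121×0.92055×0.97100 = 0.347499 + 0.778735 = 1.126234.
Q̄ = (S₀/π) × [bracket] = (589/π) × 1.126234 = 211.15 W/m².
— Configuration B (φ=-31.7°):
cos H₀ = −tan(-31.7°) tan(+22.993°) = 0.2621, H₀ = 1.3056 rad.
Bracket: H₀ sin φ sin δ + cos φ cos δ sin H₀ = 1.3056×-0.52547×0.39062 + 0.85081×0.92055×0.96505 = -0.267986 + 0.755840 = 0.487854.
Q̄ = (S₀/π) × [bracket] = (589/π) × 0.487854 = 91.465 W/m².
Ratio Q̄_A / Q̄_B = 211.15 / 91.465 = 2.309.

Q̄_A / Q̄_B ≈ 2.31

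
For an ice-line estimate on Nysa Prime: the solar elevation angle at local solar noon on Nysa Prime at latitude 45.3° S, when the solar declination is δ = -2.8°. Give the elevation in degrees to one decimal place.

47.5°

At local noon the hour angle is zero, so the zenith angle equals |φ − δ| = |-45.3° − (-2.800°)| = 42.500°.
Elevation = 90° − 42.500° = 47.5°.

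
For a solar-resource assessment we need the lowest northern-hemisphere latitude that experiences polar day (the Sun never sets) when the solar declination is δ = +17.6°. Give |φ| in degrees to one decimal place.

Polar day requires cos H₀ = −tan φ tan δ ≤ −1, i.e. tan φ tan δ ≥ 1.
The boundary is |tan φ| · |tan δ| = 1, so |φ| = 90° − |δ| = 90° − 17.6° = 72.4° in the northern hemisphere.

|φ| = 72.4°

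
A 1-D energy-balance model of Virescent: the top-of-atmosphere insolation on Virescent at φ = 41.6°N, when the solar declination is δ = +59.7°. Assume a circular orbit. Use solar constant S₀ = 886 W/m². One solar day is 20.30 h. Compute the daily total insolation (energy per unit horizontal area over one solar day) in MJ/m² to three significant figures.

cos H₀ = −tan(+41.6°) tan(+59.700°) = -1.5194 ≤ −1 ⇒ polar day, H₀ = π.
Bracket: H₀ sin φ sin δ + cos φ cos δ sin H₀ = 3.1416×0.66393×0.86340 + 0.74780×0.50453×0.00000 = 1.800882 + 0.000000 = 1.800882.
Q̄ = (S₀/π) × [bracket] = (886/π) × 1.800882 = 507.89 W/m².
Daily total = Q̄ × 20.30 h × 3600 s/h = 507.89 × 20.30 × 3600 / 10⁶ = 37.12 MJ/m².

37.1 MJ/m²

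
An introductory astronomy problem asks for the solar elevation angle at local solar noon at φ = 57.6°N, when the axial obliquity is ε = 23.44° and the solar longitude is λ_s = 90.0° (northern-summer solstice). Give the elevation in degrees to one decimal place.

Solar declination: sin δ = sin ε · sin λ_s = sin 23.44° × sin 90.0° = 0.39779, so δ = +23.440°.
At local noon the hour angle is zero, so the zenith angle equals |φ − δ| = |+57.6° − (+23.440°)| = 34.160°.
Elevation = 90° − 34.160° = 55.8°.

55.8°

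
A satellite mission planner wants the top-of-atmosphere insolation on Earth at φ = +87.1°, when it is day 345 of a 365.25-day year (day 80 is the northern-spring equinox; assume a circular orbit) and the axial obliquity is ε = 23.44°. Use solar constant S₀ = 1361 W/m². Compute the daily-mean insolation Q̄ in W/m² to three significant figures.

Q̄ ≈ 0.00 W/m²

Solar longitude: λ_s = 360° × (345 − 80)/365.25 = 261.191°.
sin δ = sin 23.44° × sin 261.191° = -0.39310, so δ = -23.147°.
cos H₀ = −tan(+87.1°) tan(-23.147°) = 8.4392 ≥ 1 ⇒ polar night, H₀ = 0 and Q̄ = 0.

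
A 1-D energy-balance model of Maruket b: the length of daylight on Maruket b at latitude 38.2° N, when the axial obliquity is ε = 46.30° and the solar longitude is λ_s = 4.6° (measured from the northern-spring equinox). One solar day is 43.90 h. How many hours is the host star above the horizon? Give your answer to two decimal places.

Solar declination: sin δ = sin ε · sin λ_s = sin 46.30° × sin 4.6° = 0.05798, so δ = +3.324°.
cos H₀ = −tan φ · tan δ = −tan(+38.2°) × tan(+3.324°) = -0.0457, so H₀ = 1.6165 rad = 92.62°.
Daylight = 2H₀/(2π) × 43.90 h = (1.6165/π) × 43.90 = 22.59 h.

22.59 h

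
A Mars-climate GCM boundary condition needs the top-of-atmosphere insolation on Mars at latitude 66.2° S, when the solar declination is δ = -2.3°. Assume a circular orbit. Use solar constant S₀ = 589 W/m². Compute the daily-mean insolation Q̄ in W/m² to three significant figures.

cos H₀ = −tan(-66.2°) tan(-2.300°) = -0.0911, H₀ = 1.6620 rad.
Bracket: H₀ sin φ sin δ + cos φ cos δ sin H₀ = 1.6620×-0.91496×-0.04013 + 0.40355×0.99919×0.99585 = 0.061024 + 0.401550 = 0.462574.
Q̄ = (S₀/π) × [bracket] = (589/π) × 0.462574 = 86.73 W/m².

Q̄ ≈ 86.7 W/m²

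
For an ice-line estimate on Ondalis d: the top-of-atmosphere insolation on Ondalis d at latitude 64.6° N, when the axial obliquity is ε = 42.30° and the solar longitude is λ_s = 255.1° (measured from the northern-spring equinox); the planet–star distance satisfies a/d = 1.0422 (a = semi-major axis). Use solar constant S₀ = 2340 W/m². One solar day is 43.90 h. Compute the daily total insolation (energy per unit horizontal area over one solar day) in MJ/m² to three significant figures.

Solar declination: sin δ = sin ε · sin λ_s = sin 42.30° × sin 255.1° = -0.65038, so δ = -40.570°.
cos H₀ = −tan(+64.6°) tan(-40.570°) = 1.8032 ≥ 1 ⇒ polar night, H₀ = 0 and Q̄ = 0.
Inverse-square distance factor (a/d)² = 1.0422² = 1.086181.
Daily total = Q̄ × 43.90 h × 3600 s/h = 0.00 MJ/m².

0.00 MJ/m²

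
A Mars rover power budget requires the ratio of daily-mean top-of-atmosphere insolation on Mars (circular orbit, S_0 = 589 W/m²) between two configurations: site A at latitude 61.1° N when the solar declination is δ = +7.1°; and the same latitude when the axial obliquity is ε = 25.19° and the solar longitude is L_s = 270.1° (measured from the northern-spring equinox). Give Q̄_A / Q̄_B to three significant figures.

— Configuration A (ϕ=+61.1°):
cos h₀ = −tan(+61.1°) tan(+7.100°) = -0.2256, h₀ = 1.7984 rad.
Bracket: h₀ sin ϕ sin δ + cos ϕ cos δ sin h₀ = 1.7984×0.87546×0.12360 + 0.48328×0.99233×0.97421 = 0.194599 + 0.467205 = 0.661804.
Q̄ = (S_0/π) × [bracket] = (589/π) × 0.661804 = 124.08 W/m².
— Configuration B (ϕ=+61.1°):
Solar declination: sin δ = sin ε · sin L_s = sin 25.19° × sin 270.1° = -0.42562, so δ = -25.190°.
cos h₀ = −tan(+61.1°) tan(-25.190°) = 0.8520, h₀ = 0.5509 rad.
Bracket: h₀ sin ϕ sin δ + cos ϕ cos δ sin h₀ = 0.5509×0.87546×-0.42562 + 0.48328×0.90490×0.52348 = -0.205273 + 0.228928 = 0.023655.
Q̄ = (S_0/π) × [bracket] = (589/π) × 0.023655 = 4.4349 W/m².
Ratio Q̄_A / Q̄_B = 124.08 / 4.4349 = 27.98.

Q̄_A / Q̄_B ≈ 28.0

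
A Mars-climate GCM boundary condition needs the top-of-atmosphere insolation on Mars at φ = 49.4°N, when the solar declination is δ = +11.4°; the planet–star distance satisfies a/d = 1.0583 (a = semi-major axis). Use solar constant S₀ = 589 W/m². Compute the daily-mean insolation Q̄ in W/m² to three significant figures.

Q̄ ≈ 187 W/m²

cos H₀ = −tan(+49.4°) tan(+11.400°) = -0.2353, H₀ = 1.8083 rad.
Bracket: H₀ sin φ sin δ + cos φ cos δ sin H₀ = 1.8083×0.75927×0.19766 + 0.65077×0.98027×0.97193 = 0.271385 + 0.620024 = 0.891409.
Inverse-square distance factor (a/d)² = 1.0583² = 1.119999.
Q̄ = (S₀/π) × 1.119999 × [bracket] = (589/π) × 1.119999 × 0.891409 = 187.2 W/m².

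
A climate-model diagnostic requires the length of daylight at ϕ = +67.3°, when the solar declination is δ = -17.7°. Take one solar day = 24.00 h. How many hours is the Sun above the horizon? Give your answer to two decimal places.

5.37 h

cos h₀ = −tan ϕ · tan δ = −tan(+67.3°) × tan(-17.700°) = 0.7629, so h₀ = 0.7030 rad = 40.28°.
Daylight = 2h₀/(2π) × 24.00 h = (0.7030/π) × 24.00 = 5.37 h.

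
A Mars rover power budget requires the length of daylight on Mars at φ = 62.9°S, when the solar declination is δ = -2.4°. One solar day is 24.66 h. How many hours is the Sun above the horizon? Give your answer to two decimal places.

cos H₀ = −tan φ · tan δ = −tan(-62.9°) × tan(-2.400°) = -0.0819, so H₀ = 1.6528 rad = 94.70°.
Daylight = 2H₀/(2π) × 24.66 h = (1.6528/π) × 24.66 = 12.97 h.

12.97 h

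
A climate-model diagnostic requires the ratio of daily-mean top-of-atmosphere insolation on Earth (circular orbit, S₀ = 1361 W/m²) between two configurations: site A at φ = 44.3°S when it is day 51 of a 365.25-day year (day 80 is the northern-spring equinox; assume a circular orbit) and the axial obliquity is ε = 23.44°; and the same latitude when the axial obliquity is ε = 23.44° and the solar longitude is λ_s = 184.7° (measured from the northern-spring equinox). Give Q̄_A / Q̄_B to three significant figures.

— Configuration A (φ=-44.3°):
Solar longitude: λ_s = 360° × (51 − 80)/365.25 = -28.583°, i.e. -28.583° + 360° = 331.417°.
sin δ = sin 23.44° × sin 331.417° = -0.19032, so δ = -10.971°.
cos H₀ = −tan(-44.3°) tan(-10.971°) = -0.1892, H₀ = 1.7611 rad.
Bracket: H₀ sin φ sin δ + cos φ cos δ sin H₀ = 1.7611×-0.69842×-0.19032 + 0.71569×0.98172×0.98194 = 0.234091 + 0.689918 = 0.924009.
Q̄ = (S₀/π) × [bracket] = (1361/π) × 0.924009 = 400.30 W/m².
— Configuration B (φ=-44.3°):
Solar declination: sin δ = sin ε · sin λ_s = sin 23.44° × sin 184.7° = -0.03259, so δ = -1.868°.
cos H₀ = −tan(-44.3°) tan(-1.868°) = -0.0318, H₀ = 1.6026 rad.
Bracket: H₀ sin φ sin δ + cos φ cos δ sin H₀ = 1.6026×-0.69842×-0.03259 + 0.71569×0.99947×0.99949 = 0.036478 + 0.714946 = 0.751424.
Q̄ = (S₀/π) × [bracket] = (1361/π) × 0.751424 = 325.53 W/m².
Ratio Q̄_A / Q̄_B = 400.30 / 325.53 = 1.230.

Q̄_A / Q̄_B ≈ 1.23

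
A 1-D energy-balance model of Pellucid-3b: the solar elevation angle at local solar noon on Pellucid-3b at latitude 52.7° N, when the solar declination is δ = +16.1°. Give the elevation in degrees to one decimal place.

53.4°

At local noon the hour angle is zero, so the zenith angle equals |φ − δ| = |+52.7° − (+16.100°)| = 36.600°.
Elevation = 90° − 36.600° = 53.4°.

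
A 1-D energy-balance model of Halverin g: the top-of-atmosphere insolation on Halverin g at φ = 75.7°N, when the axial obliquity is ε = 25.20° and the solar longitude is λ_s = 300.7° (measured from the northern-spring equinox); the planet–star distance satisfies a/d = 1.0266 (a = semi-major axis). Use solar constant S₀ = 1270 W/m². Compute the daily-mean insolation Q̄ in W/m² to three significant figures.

Q̄ ≈ 0.00 W/m²

Solar declination: sin δ = sin ε · sin λ_s = sin 25.20° × sin 300.7° = -0.36611, so δ = -21.476°.
cos H₀ = −tan(+75.7°) tan(-21.476°) = 1.5435 ≥ 1 ⇒ polar night, H₀ = 0 and Q̄ = 0.
Inverse-square distance factor (a/d)² = 1.0266² = 1.053908.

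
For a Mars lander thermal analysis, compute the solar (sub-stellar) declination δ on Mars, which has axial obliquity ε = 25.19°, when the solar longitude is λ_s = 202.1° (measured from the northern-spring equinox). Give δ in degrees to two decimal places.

δ = -9.21°

sin δ = sin ε · sin λ_s = sin 25.19° × sin 202.1° = -0.160129.
δ = arcsin(-0.160129) = -9.21°.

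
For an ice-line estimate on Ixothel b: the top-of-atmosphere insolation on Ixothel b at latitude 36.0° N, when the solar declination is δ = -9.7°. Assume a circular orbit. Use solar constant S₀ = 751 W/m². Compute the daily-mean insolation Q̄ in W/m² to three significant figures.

cos H₀ = −tan(+36.0°) tan(-9.700°) = 0.1242, H₀ = 1.4463 rad.
Bracket: H₀ sin φ sin δ + cos φ cos δ sin H₀ = 1.4463×0.58779×-0.16849 + 0.80902×0.98570×0.99226 = -0.143237 + 0.791279 = 0.648042.
Q̄ = (S₀/π) × [bracket] = (751/π) × 0.648042 = 154.9 W/m².

Q̄ ≈ 155 W/m²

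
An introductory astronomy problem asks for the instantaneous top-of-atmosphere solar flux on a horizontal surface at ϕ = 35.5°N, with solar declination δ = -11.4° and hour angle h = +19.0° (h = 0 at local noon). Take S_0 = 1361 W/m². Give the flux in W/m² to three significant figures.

871 W/m²

cos θ_z = sin ϕ sin δ + cos ϕ cos δ cos h = -0.114780 + 0.754575 = 0.639795.
Flux = S_0 · cos θ_z = 1361 × 0.639795 = 870.8 W/m².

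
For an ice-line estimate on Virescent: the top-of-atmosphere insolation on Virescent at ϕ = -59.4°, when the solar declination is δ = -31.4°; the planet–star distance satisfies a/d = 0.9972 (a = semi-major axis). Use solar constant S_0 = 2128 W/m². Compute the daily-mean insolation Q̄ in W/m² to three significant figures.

cos h₀ = −tan(-59.4°) tan(-31.400°) = -1.0321 ≤ −1 ⇒ polar day, h₀ = π.
Bracket: h₀ sin ϕ sin δ + cos ϕ cos δ sin h₀ = 3.1416×-0.86074×-0.52101 + 0.50904×0.85355×0.00000 = 1.408864 + 0.000000 = 1.408864.
Inverse-square distance factor (a/d)² = 0.9972² = 0.994408.
Q̄ = (S_0/π) × 0.994408 × [bracket] = (2128/π) × 0.994408 × 1.408864 = 949.0 W/m².

Q̄ ≈ 949 W/m²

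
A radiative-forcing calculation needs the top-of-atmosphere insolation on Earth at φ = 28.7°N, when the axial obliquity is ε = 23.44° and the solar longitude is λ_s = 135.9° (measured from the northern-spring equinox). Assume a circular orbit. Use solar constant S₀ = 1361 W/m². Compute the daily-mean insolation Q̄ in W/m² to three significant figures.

Q̄ ≈ 460 W/m²

Solar declination: sin δ = sin ε · sin λ_s = sin 23.44° × sin 135.9° = 0.27683, so δ = +16.071°.
cos H₀ = −tan(+28.7°) tan(+16.071°) = -0.1577, H₀ = 1.7292 rad.
Bracket: H₀ sin φ sin δ + cos φ cos δ sin H₀ = 1.7292×0.48022×0.27683 + 0.87715×0.96092×0.98748 = 0.229879 + 0.832318 = 1.062197.
Q̄ = (S₀/π) × [bracket] = (1361/π) × 1.062197 = 460.2 W/m².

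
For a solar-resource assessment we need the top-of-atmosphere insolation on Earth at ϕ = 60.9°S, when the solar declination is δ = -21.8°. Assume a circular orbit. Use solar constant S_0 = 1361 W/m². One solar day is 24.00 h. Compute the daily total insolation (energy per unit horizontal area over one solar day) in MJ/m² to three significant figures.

40.6 MJ/m²

cos h₀ = −tan(-60.9°) tan(-21.800°) = -0.7186, h₀ = 2.3726 rad.
Bracket: h₀ sin ϕ sin δ + cos ϕ cos δ sin h₀ = 2.3726×-0.87377×-0.37137 + 0.48634×0.92849×0.69542 = 0.769890 + 0.314025 = 1.083915.
Q̄ = (S_0/π) × [bracket] = (1361/π) × 1.083915 = 469.57 W/m².
Daily total = Q̄ × 24.00 h × 3600 s/h = 469.57 × 24.00 × 3600 / 10⁶ = 40.57 MJ/m².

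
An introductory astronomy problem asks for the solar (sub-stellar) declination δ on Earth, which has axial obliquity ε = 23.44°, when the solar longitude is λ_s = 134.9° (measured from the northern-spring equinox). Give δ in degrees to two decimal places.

δ = +16.37°

sin δ = sin ε · sin λ_s = sin 23.44° × sin 134.9° = 0.281769.
δ = arcsin(0.281769) = +16.37°.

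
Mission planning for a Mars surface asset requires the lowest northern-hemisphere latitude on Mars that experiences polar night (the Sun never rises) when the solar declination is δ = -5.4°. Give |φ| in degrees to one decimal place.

|φ| = 84.6°

Polar night requires cos H₀ = −tan φ tan δ ≥ 1, i.e. tan φ tan δ ≤ −1.
The boundary is |tan φ| · |tan δ| = 1, so |φ| = 90° − |δ| = 90° − 5.4° = 84.6° in the northern hemisphere.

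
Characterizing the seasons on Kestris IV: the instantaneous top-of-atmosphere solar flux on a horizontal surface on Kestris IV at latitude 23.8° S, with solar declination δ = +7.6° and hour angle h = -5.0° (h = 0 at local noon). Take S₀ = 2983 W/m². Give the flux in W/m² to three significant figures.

2.54e+03 W/m²

cos θ_z = sin φ sin δ + cos φ cos δ cos h = -0.053371 + 0.903471 = 0.850100.
Flux = S₀ · cos θ_z = 2983 × 0.850100 = 2536 W/m².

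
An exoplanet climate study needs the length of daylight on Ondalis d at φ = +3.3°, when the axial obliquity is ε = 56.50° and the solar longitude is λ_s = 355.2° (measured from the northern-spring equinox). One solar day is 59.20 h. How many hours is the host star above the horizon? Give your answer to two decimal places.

29.52 h

Solar declination: sin δ = sin ε · sin λ_s = sin 56.50° × sin 355.2° = -0.06978, so δ = -4.001°.
cos H₀ = −tan φ · tan δ = −tan(+3.3°) × tan(-4.001°) = 0.0040, so H₀ = 1.5668 rad = 89.77°.
Daylight = 2H₀/(2π) × 59.20 h = (1.5668/π) × 59.20 = 29.52 h.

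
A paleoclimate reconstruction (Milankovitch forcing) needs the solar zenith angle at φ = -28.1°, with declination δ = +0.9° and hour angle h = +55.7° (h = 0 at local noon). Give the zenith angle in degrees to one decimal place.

cos θ_z = sin φ sin δ + cos φ cos δ cos h = -0.007398 + 0.497040 = 0.489642.
θ_z = arccos(0.489642) = 60.7°.

θ_z = 60.7°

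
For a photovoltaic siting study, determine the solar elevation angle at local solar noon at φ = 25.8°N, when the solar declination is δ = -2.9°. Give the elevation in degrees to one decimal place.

61.3°

At local noon the hour angle is zero, so the zenith angle equals |φ − δ| = |+25.8° − (-2.900°)| = 28.700°.
Elevation = 90° − 28.700° = 61.3°.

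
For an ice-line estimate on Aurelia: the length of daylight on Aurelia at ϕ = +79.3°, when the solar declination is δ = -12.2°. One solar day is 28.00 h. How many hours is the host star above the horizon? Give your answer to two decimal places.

0.00 h

cos h₀ = −tan ϕ · tan δ = 1.1442 ≥ 1, so the host star never rises (polar night) and h₀ = 0.
Daylight = 2h₀/(2π) × 28.00 h = (0.0000/π) × 28.00 = 0.00 h.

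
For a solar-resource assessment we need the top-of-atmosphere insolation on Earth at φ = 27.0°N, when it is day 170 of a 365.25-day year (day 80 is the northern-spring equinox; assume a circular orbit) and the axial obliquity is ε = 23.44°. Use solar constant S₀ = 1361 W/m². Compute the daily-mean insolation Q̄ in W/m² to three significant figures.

Solar longitude: λ_s = 360° × (170 − 80)/365.25 = 88.706°.
sin δ = sin 23.44° × sin 88.706° = 0.39769, so δ = +23.434°.
cos H₀ = −tan(+27.0°) tan(+23.434°) = -0.2208, H₀ = 1.7935 rad.
Bracket: H₀ sin φ sin δ + cos φ cos δ sin H₀ = 1.7935×0.45399×0.39769 + 0.89101×0.91752×0.97531 = 0.323812 + 0.797335 = 1.121147.
Q̄ = (S₀/π) × [bracket] = (1361/π) × 1.121147 = 485.7 W/m².

Q̄ ≈ 486 W/m²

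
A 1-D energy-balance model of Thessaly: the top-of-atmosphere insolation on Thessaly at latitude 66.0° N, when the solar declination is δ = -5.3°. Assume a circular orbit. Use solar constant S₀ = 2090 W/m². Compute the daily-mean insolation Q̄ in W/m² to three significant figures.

cos H₀ = −tan(+66.0°) tan(-5.300°) = 0.2084, H₀ = 1.3609 rad.
Bracket: H₀ sin φ sin δ + cos φ cos δ sin H₀ = 1.3609×0.91355×-0.09237 + 0.40674×0.99572×0.97805 = -0.114839 + 0.396109 = 0.281270.
Q̄ = (S₀/π) × [bracket] = (2090/π) × 0.281270 = 187.1 W/m².

Q̄ ≈ 187 W/m²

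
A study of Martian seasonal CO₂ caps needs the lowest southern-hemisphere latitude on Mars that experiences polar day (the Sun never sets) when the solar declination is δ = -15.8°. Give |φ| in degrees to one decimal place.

Polar day requires cos H₀ = −tan φ tan δ ≤ −1, i.e. tan φ tan δ ≥ 1.
The boundary is |tan φ| · |tan δ| = 1, so |φ| = 90° − |δ| = 90° − 15.8° = 74.2° in the southern hemisphere.

|φ| = 74.2°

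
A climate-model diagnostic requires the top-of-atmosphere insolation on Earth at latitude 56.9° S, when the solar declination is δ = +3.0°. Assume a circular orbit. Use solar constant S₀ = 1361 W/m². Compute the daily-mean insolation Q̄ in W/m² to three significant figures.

cos H₀ = −tan(-56.9°) tan(+3.000°) = 0.0804, H₀ = 1.4903 rad.
Bracket: H₀ sin φ sin δ + cos φ cos δ sin H₀ = 1.4903×-0.83772×0.05234 + 0.54610×0.99863×0.99676 = -0.065344 + 0.543585 = 0.478241.
Q̄ = (S₀/π) × [bracket] = (1361/π) × 0.478241 = 207.2 W/m².

Q̄ ≈ 207 W/m²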